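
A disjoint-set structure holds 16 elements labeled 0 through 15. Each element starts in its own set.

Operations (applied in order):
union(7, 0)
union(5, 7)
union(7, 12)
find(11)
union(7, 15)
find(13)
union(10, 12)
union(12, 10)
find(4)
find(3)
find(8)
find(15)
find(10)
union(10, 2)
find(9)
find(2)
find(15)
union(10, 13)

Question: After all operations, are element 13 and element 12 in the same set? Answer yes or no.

Answer: yes

Derivation:
Step 1: union(7, 0) -> merged; set of 7 now {0, 7}
Step 2: union(5, 7) -> merged; set of 5 now {0, 5, 7}
Step 3: union(7, 12) -> merged; set of 7 now {0, 5, 7, 12}
Step 4: find(11) -> no change; set of 11 is {11}
Step 5: union(7, 15) -> merged; set of 7 now {0, 5, 7, 12, 15}
Step 6: find(13) -> no change; set of 13 is {13}
Step 7: union(10, 12) -> merged; set of 10 now {0, 5, 7, 10, 12, 15}
Step 8: union(12, 10) -> already same set; set of 12 now {0, 5, 7, 10, 12, 15}
Step 9: find(4) -> no change; set of 4 is {4}
Step 10: find(3) -> no change; set of 3 is {3}
Step 11: find(8) -> no change; set of 8 is {8}
Step 12: find(15) -> no change; set of 15 is {0, 5, 7, 10, 12, 15}
Step 13: find(10) -> no change; set of 10 is {0, 5, 7, 10, 12, 15}
Step 14: union(10, 2) -> merged; set of 10 now {0, 2, 5, 7, 10, 12, 15}
Step 15: find(9) -> no change; set of 9 is {9}
Step 16: find(2) -> no change; set of 2 is {0, 2, 5, 7, 10, 12, 15}
Step 17: find(15) -> no change; set of 15 is {0, 2, 5, 7, 10, 12, 15}
Step 18: union(10, 13) -> merged; set of 10 now {0, 2, 5, 7, 10, 12, 13, 15}
Set of 13: {0, 2, 5, 7, 10, 12, 13, 15}; 12 is a member.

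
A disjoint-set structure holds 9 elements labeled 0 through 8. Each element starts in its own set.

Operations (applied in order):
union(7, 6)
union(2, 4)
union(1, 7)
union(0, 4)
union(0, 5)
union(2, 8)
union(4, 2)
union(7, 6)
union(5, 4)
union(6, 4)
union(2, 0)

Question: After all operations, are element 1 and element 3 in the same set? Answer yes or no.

Step 1: union(7, 6) -> merged; set of 7 now {6, 7}
Step 2: union(2, 4) -> merged; set of 2 now {2, 4}
Step 3: union(1, 7) -> merged; set of 1 now {1, 6, 7}
Step 4: union(0, 4) -> merged; set of 0 now {0, 2, 4}
Step 5: union(0, 5) -> merged; set of 0 now {0, 2, 4, 5}
Step 6: union(2, 8) -> merged; set of 2 now {0, 2, 4, 5, 8}
Step 7: union(4, 2) -> already same set; set of 4 now {0, 2, 4, 5, 8}
Step 8: union(7, 6) -> already same set; set of 7 now {1, 6, 7}
Step 9: union(5, 4) -> already same set; set of 5 now {0, 2, 4, 5, 8}
Step 10: union(6, 4) -> merged; set of 6 now {0, 1, 2, 4, 5, 6, 7, 8}
Step 11: union(2, 0) -> already same set; set of 2 now {0, 1, 2, 4, 5, 6, 7, 8}
Set of 1: {0, 1, 2, 4, 5, 6, 7, 8}; 3 is not a member.

Answer: no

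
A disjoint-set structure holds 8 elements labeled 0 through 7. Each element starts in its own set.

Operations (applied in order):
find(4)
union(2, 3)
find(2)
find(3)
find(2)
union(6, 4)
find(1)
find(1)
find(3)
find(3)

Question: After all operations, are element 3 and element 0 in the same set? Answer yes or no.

Step 1: find(4) -> no change; set of 4 is {4}
Step 2: union(2, 3) -> merged; set of 2 now {2, 3}
Step 3: find(2) -> no change; set of 2 is {2, 3}
Step 4: find(3) -> no change; set of 3 is {2, 3}
Step 5: find(2) -> no change; set of 2 is {2, 3}
Step 6: union(6, 4) -> merged; set of 6 now {4, 6}
Step 7: find(1) -> no change; set of 1 is {1}
Step 8: find(1) -> no change; set of 1 is {1}
Step 9: find(3) -> no change; set of 3 is {2, 3}
Step 10: find(3) -> no change; set of 3 is {2, 3}
Set of 3: {2, 3}; 0 is not a member.

Answer: no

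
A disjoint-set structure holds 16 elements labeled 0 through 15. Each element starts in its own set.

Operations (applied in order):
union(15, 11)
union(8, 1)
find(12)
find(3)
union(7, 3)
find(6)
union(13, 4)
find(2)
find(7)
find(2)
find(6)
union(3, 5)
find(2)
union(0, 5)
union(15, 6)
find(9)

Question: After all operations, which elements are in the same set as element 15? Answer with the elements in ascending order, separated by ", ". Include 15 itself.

Answer: 6, 11, 15

Derivation:
Step 1: union(15, 11) -> merged; set of 15 now {11, 15}
Step 2: union(8, 1) -> merged; set of 8 now {1, 8}
Step 3: find(12) -> no change; set of 12 is {12}
Step 4: find(3) -> no change; set of 3 is {3}
Step 5: union(7, 3) -> merged; set of 7 now {3, 7}
Step 6: find(6) -> no change; set of 6 is {6}
Step 7: union(13, 4) -> merged; set of 13 now {4, 13}
Step 8: find(2) -> no change; set of 2 is {2}
Step 9: find(7) -> no change; set of 7 is {3, 7}
Step 10: find(2) -> no change; set of 2 is {2}
Step 11: find(6) -> no change; set of 6 is {6}
Step 12: union(3, 5) -> merged; set of 3 now {3, 5, 7}
Step 13: find(2) -> no change; set of 2 is {2}
Step 14: union(0, 5) -> merged; set of 0 now {0, 3, 5, 7}
Step 15: union(15, 6) -> merged; set of 15 now {6, 11, 15}
Step 16: find(9) -> no change; set of 9 is {9}
Component of 15: {6, 11, 15}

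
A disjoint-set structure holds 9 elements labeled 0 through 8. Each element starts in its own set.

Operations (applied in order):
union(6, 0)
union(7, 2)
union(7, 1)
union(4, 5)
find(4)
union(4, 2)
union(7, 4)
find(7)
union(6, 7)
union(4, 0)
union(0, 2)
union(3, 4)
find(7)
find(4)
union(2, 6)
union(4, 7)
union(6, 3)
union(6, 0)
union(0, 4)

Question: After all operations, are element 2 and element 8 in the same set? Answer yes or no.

Answer: no

Derivation:
Step 1: union(6, 0) -> merged; set of 6 now {0, 6}
Step 2: union(7, 2) -> merged; set of 7 now {2, 7}
Step 3: union(7, 1) -> merged; set of 7 now {1, 2, 7}
Step 4: union(4, 5) -> merged; set of 4 now {4, 5}
Step 5: find(4) -> no change; set of 4 is {4, 5}
Step 6: union(4, 2) -> merged; set of 4 now {1, 2, 4, 5, 7}
Step 7: union(7, 4) -> already same set; set of 7 now {1, 2, 4, 5, 7}
Step 8: find(7) -> no change; set of 7 is {1, 2, 4, 5, 7}
Step 9: union(6, 7) -> merged; set of 6 now {0, 1, 2, 4, 5, 6, 7}
Step 10: union(4, 0) -> already same set; set of 4 now {0, 1, 2, 4, 5, 6, 7}
Step 11: union(0, 2) -> already same set; set of 0 now {0, 1, 2, 4, 5, 6, 7}
Step 12: union(3, 4) -> merged; set of 3 now {0, 1, 2, 3, 4, 5, 6, 7}
Step 13: find(7) -> no change; set of 7 is {0, 1, 2, 3, 4, 5, 6, 7}
Step 14: find(4) -> no change; set of 4 is {0, 1, 2, 3, 4, 5, 6, 7}
Step 15: union(2, 6) -> already same set; set of 2 now {0, 1, 2, 3, 4, 5, 6, 7}
Step 16: union(4, 7) -> already same set; set of 4 now {0, 1, 2, 3, 4, 5, 6, 7}
Step 17: union(6, 3) -> already same set; set of 6 now {0, 1, 2, 3, 4, 5, 6, 7}
Step 18: union(6, 0) -> already same set; set of 6 now {0, 1, 2, 3, 4, 5, 6, 7}
Step 19: union(0, 4) -> already same set; set of 0 now {0, 1, 2, 3, 4, 5, 6, 7}
Set of 2: {0, 1, 2, 3, 4, 5, 6, 7}; 8 is not a member.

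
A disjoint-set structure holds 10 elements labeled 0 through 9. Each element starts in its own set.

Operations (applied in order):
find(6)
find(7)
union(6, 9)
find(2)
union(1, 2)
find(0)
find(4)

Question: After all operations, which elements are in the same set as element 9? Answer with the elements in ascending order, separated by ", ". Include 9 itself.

Step 1: find(6) -> no change; set of 6 is {6}
Step 2: find(7) -> no change; set of 7 is {7}
Step 3: union(6, 9) -> merged; set of 6 now {6, 9}
Step 4: find(2) -> no change; set of 2 is {2}
Step 5: union(1, 2) -> merged; set of 1 now {1, 2}
Step 6: find(0) -> no change; set of 0 is {0}
Step 7: find(4) -> no change; set of 4 is {4}
Component of 9: {6, 9}

Answer: 6, 9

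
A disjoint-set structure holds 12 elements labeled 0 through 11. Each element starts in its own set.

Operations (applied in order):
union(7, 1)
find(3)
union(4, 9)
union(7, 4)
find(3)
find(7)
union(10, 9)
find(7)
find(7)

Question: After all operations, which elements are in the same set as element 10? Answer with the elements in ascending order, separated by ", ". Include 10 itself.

Answer: 1, 4, 7, 9, 10

Derivation:
Step 1: union(7, 1) -> merged; set of 7 now {1, 7}
Step 2: find(3) -> no change; set of 3 is {3}
Step 3: union(4, 9) -> merged; set of 4 now {4, 9}
Step 4: union(7, 4) -> merged; set of 7 now {1, 4, 7, 9}
Step 5: find(3) -> no change; set of 3 is {3}
Step 6: find(7) -> no change; set of 7 is {1, 4, 7, 9}
Step 7: union(10, 9) -> merged; set of 10 now {1, 4, 7, 9, 10}
Step 8: find(7) -> no change; set of 7 is {1, 4, 7, 9, 10}
Step 9: find(7) -> no change; set of 7 is {1, 4, 7, 9, 10}
Component of 10: {1, 4, 7, 9, 10}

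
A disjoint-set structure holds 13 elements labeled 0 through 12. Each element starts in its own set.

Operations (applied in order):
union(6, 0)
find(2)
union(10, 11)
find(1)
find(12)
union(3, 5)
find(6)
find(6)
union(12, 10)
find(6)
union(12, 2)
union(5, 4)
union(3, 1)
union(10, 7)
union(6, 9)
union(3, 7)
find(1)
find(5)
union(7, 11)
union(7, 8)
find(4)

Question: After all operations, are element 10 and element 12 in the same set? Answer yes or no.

Answer: yes

Derivation:
Step 1: union(6, 0) -> merged; set of 6 now {0, 6}
Step 2: find(2) -> no change; set of 2 is {2}
Step 3: union(10, 11) -> merged; set of 10 now {10, 11}
Step 4: find(1) -> no change; set of 1 is {1}
Step 5: find(12) -> no change; set of 12 is {12}
Step 6: union(3, 5) -> merged; set of 3 now {3, 5}
Step 7: find(6) -> no change; set of 6 is {0, 6}
Step 8: find(6) -> no change; set of 6 is {0, 6}
Step 9: union(12, 10) -> merged; set of 12 now {10, 11, 12}
Step 10: find(6) -> no change; set of 6 is {0, 6}
Step 11: union(12, 2) -> merged; set of 12 now {2, 10, 11, 12}
Step 12: union(5, 4) -> merged; set of 5 now {3, 4, 5}
Step 13: union(3, 1) -> merged; set of 3 now {1, 3, 4, 5}
Step 14: union(10, 7) -> merged; set of 10 now {2, 7, 10, 11, 12}
Step 15: union(6, 9) -> merged; set of 6 now {0, 6, 9}
Step 16: union(3, 7) -> merged; set of 3 now {1, 2, 3, 4, 5, 7, 10, 11, 12}
Step 17: find(1) -> no change; set of 1 is {1, 2, 3, 4, 5, 7, 10, 11, 12}
Step 18: find(5) -> no change; set of 5 is {1, 2, 3, 4, 5, 7, 10, 11, 12}
Step 19: union(7, 11) -> already same set; set of 7 now {1, 2, 3, 4, 5, 7, 10, 11, 12}
Step 20: union(7, 8) -> merged; set of 7 now {1, 2, 3, 4, 5, 7, 8, 10, 11, 12}
Step 21: find(4) -> no change; set of 4 is {1, 2, 3, 4, 5, 7, 8, 10, 11, 12}
Set of 10: {1, 2, 3, 4, 5, 7, 8, 10, 11, 12}; 12 is a member.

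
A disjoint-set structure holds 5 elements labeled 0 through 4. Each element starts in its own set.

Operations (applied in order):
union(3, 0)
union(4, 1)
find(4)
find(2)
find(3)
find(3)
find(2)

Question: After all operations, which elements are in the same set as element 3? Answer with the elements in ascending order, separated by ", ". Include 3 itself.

Answer: 0, 3

Derivation:
Step 1: union(3, 0) -> merged; set of 3 now {0, 3}
Step 2: union(4, 1) -> merged; set of 4 now {1, 4}
Step 3: find(4) -> no change; set of 4 is {1, 4}
Step 4: find(2) -> no change; set of 2 is {2}
Step 5: find(3) -> no change; set of 3 is {0, 3}
Step 6: find(3) -> no change; set of 3 is {0, 3}
Step 7: find(2) -> no change; set of 2 is {2}
Component of 3: {0, 3}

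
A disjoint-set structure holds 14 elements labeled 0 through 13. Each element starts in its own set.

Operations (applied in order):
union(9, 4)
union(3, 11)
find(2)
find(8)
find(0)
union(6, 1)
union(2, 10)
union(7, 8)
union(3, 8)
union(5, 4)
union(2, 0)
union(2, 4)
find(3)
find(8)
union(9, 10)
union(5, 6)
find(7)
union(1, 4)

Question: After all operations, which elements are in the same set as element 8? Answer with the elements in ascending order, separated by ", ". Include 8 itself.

Answer: 3, 7, 8, 11

Derivation:
Step 1: union(9, 4) -> merged; set of 9 now {4, 9}
Step 2: union(3, 11) -> merged; set of 3 now {3, 11}
Step 3: find(2) -> no change; set of 2 is {2}
Step 4: find(8) -> no change; set of 8 is {8}
Step 5: find(0) -> no change; set of 0 is {0}
Step 6: union(6, 1) -> merged; set of 6 now {1, 6}
Step 7: union(2, 10) -> merged; set of 2 now {2, 10}
Step 8: union(7, 8) -> merged; set of 7 now {7, 8}
Step 9: union(3, 8) -> merged; set of 3 now {3, 7, 8, 11}
Step 10: union(5, 4) -> merged; set of 5 now {4, 5, 9}
Step 11: union(2, 0) -> merged; set of 2 now {0, 2, 10}
Step 12: union(2, 4) -> merged; set of 2 now {0, 2, 4, 5, 9, 10}
Step 13: find(3) -> no change; set of 3 is {3, 7, 8, 11}
Step 14: find(8) -> no change; set of 8 is {3, 7, 8, 11}
Step 15: union(9, 10) -> already same set; set of 9 now {0, 2, 4, 5, 9, 10}
Step 16: union(5, 6) -> merged; set of 5 now {0, 1, 2, 4, 5, 6, 9, 10}
Step 17: find(7) -> no change; set of 7 is {3, 7, 8, 11}
Step 18: union(1, 4) -> already same set; set of 1 now {0, 1, 2, 4, 5, 6, 9, 10}
Component of 8: {3, 7, 8, 11}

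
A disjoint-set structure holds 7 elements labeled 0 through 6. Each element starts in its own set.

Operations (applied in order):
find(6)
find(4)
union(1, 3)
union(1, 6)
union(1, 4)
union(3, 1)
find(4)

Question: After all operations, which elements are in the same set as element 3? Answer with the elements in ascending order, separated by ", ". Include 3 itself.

Answer: 1, 3, 4, 6

Derivation:
Step 1: find(6) -> no change; set of 6 is {6}
Step 2: find(4) -> no change; set of 4 is {4}
Step 3: union(1, 3) -> merged; set of 1 now {1, 3}
Step 4: union(1, 6) -> merged; set of 1 now {1, 3, 6}
Step 5: union(1, 4) -> merged; set of 1 now {1, 3, 4, 6}
Step 6: union(3, 1) -> already same set; set of 3 now {1, 3, 4, 6}
Step 7: find(4) -> no change; set of 4 is {1, 3, 4, 6}
Component of 3: {1, 3, 4, 6}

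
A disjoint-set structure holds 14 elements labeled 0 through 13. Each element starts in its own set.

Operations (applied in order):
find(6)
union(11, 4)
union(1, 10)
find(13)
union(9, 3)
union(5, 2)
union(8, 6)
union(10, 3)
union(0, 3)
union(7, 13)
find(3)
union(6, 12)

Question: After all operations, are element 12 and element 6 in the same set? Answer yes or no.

Answer: yes

Derivation:
Step 1: find(6) -> no change; set of 6 is {6}
Step 2: union(11, 4) -> merged; set of 11 now {4, 11}
Step 3: union(1, 10) -> merged; set of 1 now {1, 10}
Step 4: find(13) -> no change; set of 13 is {13}
Step 5: union(9, 3) -> merged; set of 9 now {3, 9}
Step 6: union(5, 2) -> merged; set of 5 now {2, 5}
Step 7: union(8, 6) -> merged; set of 8 now {6, 8}
Step 8: union(10, 3) -> merged; set of 10 now {1, 3, 9, 10}
Step 9: union(0, 3) -> merged; set of 0 now {0, 1, 3, 9, 10}
Step 10: union(7, 13) -> merged; set of 7 now {7, 13}
Step 11: find(3) -> no change; set of 3 is {0, 1, 3, 9, 10}
Step 12: union(6, 12) -> merged; set of 6 now {6, 8, 12}
Set of 12: {6, 8, 12}; 6 is a member.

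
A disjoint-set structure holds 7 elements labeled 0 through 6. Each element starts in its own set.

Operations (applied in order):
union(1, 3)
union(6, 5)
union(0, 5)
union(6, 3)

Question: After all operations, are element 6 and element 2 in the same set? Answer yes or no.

Answer: no

Derivation:
Step 1: union(1, 3) -> merged; set of 1 now {1, 3}
Step 2: union(6, 5) -> merged; set of 6 now {5, 6}
Step 3: union(0, 5) -> merged; set of 0 now {0, 5, 6}
Step 4: union(6, 3) -> merged; set of 6 now {0, 1, 3, 5, 6}
Set of 6: {0, 1, 3, 5, 6}; 2 is not a member.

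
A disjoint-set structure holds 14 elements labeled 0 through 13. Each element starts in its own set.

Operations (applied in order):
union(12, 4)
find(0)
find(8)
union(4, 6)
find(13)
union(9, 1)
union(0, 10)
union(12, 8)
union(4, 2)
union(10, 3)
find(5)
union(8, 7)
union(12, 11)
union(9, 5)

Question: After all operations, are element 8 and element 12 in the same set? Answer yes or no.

Answer: yes

Derivation:
Step 1: union(12, 4) -> merged; set of 12 now {4, 12}
Step 2: find(0) -> no change; set of 0 is {0}
Step 3: find(8) -> no change; set of 8 is {8}
Step 4: union(4, 6) -> merged; set of 4 now {4, 6, 12}
Step 5: find(13) -> no change; set of 13 is {13}
Step 6: union(9, 1) -> merged; set of 9 now {1, 9}
Step 7: union(0, 10) -> merged; set of 0 now {0, 10}
Step 8: union(12, 8) -> merged; set of 12 now {4, 6, 8, 12}
Step 9: union(4, 2) -> merged; set of 4 now {2, 4, 6, 8, 12}
Step 10: union(10, 3) -> merged; set of 10 now {0, 3, 10}
Step 11: find(5) -> no change; set of 5 is {5}
Step 12: union(8, 7) -> merged; set of 8 now {2, 4, 6, 7, 8, 12}
Step 13: union(12, 11) -> merged; set of 12 now {2, 4, 6, 7, 8, 11, 12}
Step 14: union(9, 5) -> merged; set of 9 now {1, 5, 9}
Set of 8: {2, 4, 6, 7, 8, 11, 12}; 12 is a member.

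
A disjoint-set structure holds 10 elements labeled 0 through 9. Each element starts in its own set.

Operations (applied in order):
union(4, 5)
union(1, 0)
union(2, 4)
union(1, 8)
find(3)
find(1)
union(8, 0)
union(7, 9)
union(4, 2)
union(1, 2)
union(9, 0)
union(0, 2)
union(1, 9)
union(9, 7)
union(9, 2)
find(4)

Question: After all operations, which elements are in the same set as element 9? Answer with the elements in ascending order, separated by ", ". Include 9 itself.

Answer: 0, 1, 2, 4, 5, 7, 8, 9

Derivation:
Step 1: union(4, 5) -> merged; set of 4 now {4, 5}
Step 2: union(1, 0) -> merged; set of 1 now {0, 1}
Step 3: union(2, 4) -> merged; set of 2 now {2, 4, 5}
Step 4: union(1, 8) -> merged; set of 1 now {0, 1, 8}
Step 5: find(3) -> no change; set of 3 is {3}
Step 6: find(1) -> no change; set of 1 is {0, 1, 8}
Step 7: union(8, 0) -> already same set; set of 8 now {0, 1, 8}
Step 8: union(7, 9) -> merged; set of 7 now {7, 9}
Step 9: union(4, 2) -> already same set; set of 4 now {2, 4, 5}
Step 10: union(1, 2) -> merged; set of 1 now {0, 1, 2, 4, 5, 8}
Step 11: union(9, 0) -> merged; set of 9 now {0, 1, 2, 4, 5, 7, 8, 9}
Step 12: union(0, 2) -> already same set; set of 0 now {0, 1, 2, 4, 5, 7, 8, 9}
Step 13: union(1, 9) -> already same set; set of 1 now {0, 1, 2, 4, 5, 7, 8, 9}
Step 14: union(9, 7) -> already same set; set of 9 now {0, 1, 2, 4, 5, 7, 8, 9}
Step 15: union(9, 2) -> already same set; set of 9 now {0, 1, 2, 4, 5, 7, 8, 9}
Step 16: find(4) -> no change; set of 4 is {0, 1, 2, 4, 5, 7, 8, 9}
Component of 9: {0, 1, 2, 4, 5, 7, 8, 9}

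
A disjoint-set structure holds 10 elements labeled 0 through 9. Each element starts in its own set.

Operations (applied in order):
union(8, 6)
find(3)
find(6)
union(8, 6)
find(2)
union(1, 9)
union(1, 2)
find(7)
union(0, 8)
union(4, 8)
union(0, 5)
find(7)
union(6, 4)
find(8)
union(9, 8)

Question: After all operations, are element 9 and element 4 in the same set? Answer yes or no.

Step 1: union(8, 6) -> merged; set of 8 now {6, 8}
Step 2: find(3) -> no change; set of 3 is {3}
Step 3: find(6) -> no change; set of 6 is {6, 8}
Step 4: union(8, 6) -> already same set; set of 8 now {6, 8}
Step 5: find(2) -> no change; set of 2 is {2}
Step 6: union(1, 9) -> merged; set of 1 now {1, 9}
Step 7: union(1, 2) -> merged; set of 1 now {1, 2, 9}
Step 8: find(7) -> no change; set of 7 is {7}
Step 9: union(0, 8) -> merged; set of 0 now {0, 6, 8}
Step 10: union(4, 8) -> merged; set of 4 now {0, 4, 6, 8}
Step 11: union(0, 5) -> merged; set of 0 now {0, 4, 5, 6, 8}
Step 12: find(7) -> no change; set of 7 is {7}
Step 13: union(6, 4) -> already same set; set of 6 now {0, 4, 5, 6, 8}
Step 14: find(8) -> no change; set of 8 is {0, 4, 5, 6, 8}
Step 15: union(9, 8) -> merged; set of 9 now {0, 1, 2, 4, 5, 6, 8, 9}
Set of 9: {0, 1, 2, 4, 5, 6, 8, 9}; 4 is a member.

Answer: yes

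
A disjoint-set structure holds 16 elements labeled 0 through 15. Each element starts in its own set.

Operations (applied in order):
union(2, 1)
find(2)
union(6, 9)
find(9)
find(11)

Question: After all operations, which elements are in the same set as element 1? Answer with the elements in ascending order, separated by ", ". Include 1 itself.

Step 1: union(2, 1) -> merged; set of 2 now {1, 2}
Step 2: find(2) -> no change; set of 2 is {1, 2}
Step 3: union(6, 9) -> merged; set of 6 now {6, 9}
Step 4: find(9) -> no change; set of 9 is {6, 9}
Step 5: find(11) -> no change; set of 11 is {11}
Component of 1: {1, 2}

Answer: 1, 2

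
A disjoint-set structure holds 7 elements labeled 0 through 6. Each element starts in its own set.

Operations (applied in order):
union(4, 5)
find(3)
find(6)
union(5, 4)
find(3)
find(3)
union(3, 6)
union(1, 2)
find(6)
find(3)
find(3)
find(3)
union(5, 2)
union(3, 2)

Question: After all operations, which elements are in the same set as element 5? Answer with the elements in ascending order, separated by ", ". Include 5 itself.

Step 1: union(4, 5) -> merged; set of 4 now {4, 5}
Step 2: find(3) -> no change; set of 3 is {3}
Step 3: find(6) -> no change; set of 6 is {6}
Step 4: union(5, 4) -> already same set; set of 5 now {4, 5}
Step 5: find(3) -> no change; set of 3 is {3}
Step 6: find(3) -> no change; set of 3 is {3}
Step 7: union(3, 6) -> merged; set of 3 now {3, 6}
Step 8: union(1, 2) -> merged; set of 1 now {1, 2}
Step 9: find(6) -> no change; set of 6 is {3, 6}
Step 10: find(3) -> no change; set of 3 is {3, 6}
Step 11: find(3) -> no change; set of 3 is {3, 6}
Step 12: find(3) -> no change; set of 3 is {3, 6}
Step 13: union(5, 2) -> merged; set of 5 now {1, 2, 4, 5}
Step 14: union(3, 2) -> merged; set of 3 now {1, 2, 3, 4, 5, 6}
Component of 5: {1, 2, 3, 4, 5, 6}

Answer: 1, 2, 3, 4, 5, 6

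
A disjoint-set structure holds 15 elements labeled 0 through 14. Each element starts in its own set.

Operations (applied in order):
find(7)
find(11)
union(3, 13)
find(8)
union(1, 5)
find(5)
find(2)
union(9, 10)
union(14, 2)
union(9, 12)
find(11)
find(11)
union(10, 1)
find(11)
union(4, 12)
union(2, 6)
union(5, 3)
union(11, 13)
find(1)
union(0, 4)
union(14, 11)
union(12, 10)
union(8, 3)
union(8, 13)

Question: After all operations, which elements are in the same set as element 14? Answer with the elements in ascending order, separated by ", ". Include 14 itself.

Answer: 0, 1, 2, 3, 4, 5, 6, 8, 9, 10, 11, 12, 13, 14

Derivation:
Step 1: find(7) -> no change; set of 7 is {7}
Step 2: find(11) -> no change; set of 11 is {11}
Step 3: union(3, 13) -> merged; set of 3 now {3, 13}
Step 4: find(8) -> no change; set of 8 is {8}
Step 5: union(1, 5) -> merged; set of 1 now {1, 5}
Step 6: find(5) -> no change; set of 5 is {1, 5}
Step 7: find(2) -> no change; set of 2 is {2}
Step 8: union(9, 10) -> merged; set of 9 now {9, 10}
Step 9: union(14, 2) -> merged; set of 14 now {2, 14}
Step 10: union(9, 12) -> merged; set of 9 now {9, 10, 12}
Step 11: find(11) -> no change; set of 11 is {11}
Step 12: find(11) -> no change; set of 11 is {11}
Step 13: union(10, 1) -> merged; set of 10 now {1, 5, 9, 10, 12}
Step 14: find(11) -> no change; set of 11 is {11}
Step 15: union(4, 12) -> merged; set of 4 now {1, 4, 5, 9, 10, 12}
Step 16: union(2, 6) -> merged; set of 2 now {2, 6, 14}
Step 17: union(5, 3) -> merged; set of 5 now {1, 3, 4, 5, 9, 10, 12, 13}
Step 18: union(11, 13) -> merged; set of 11 now {1, 3, 4, 5, 9, 10, 11, 12, 13}
Step 19: find(1) -> no change; set of 1 is {1, 3, 4, 5, 9, 10, 11, 12, 13}
Step 20: union(0, 4) -> merged; set of 0 now {0, 1, 3, 4, 5, 9, 10, 11, 12, 13}
Step 21: union(14, 11) -> merged; set of 14 now {0, 1, 2, 3, 4, 5, 6, 9, 10, 11, 12, 13, 14}
Step 22: union(12, 10) -> already same set; set of 12 now {0, 1, 2, 3, 4, 5, 6, 9, 10, 11, 12, 13, 14}
Step 23: union(8, 3) -> merged; set of 8 now {0, 1, 2, 3, 4, 5, 6, 8, 9, 10, 11, 12, 13, 14}
Step 24: union(8, 13) -> already same set; set of 8 now {0, 1, 2, 3, 4, 5, 6, 8, 9, 10, 11, 12, 13, 14}
Component of 14: {0, 1, 2, 3, 4, 5, 6, 8, 9, 10, 11, 12, 13, 14}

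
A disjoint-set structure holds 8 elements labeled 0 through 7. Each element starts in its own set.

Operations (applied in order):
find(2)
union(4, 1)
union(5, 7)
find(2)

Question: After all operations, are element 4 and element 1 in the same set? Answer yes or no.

Answer: yes

Derivation:
Step 1: find(2) -> no change; set of 2 is {2}
Step 2: union(4, 1) -> merged; set of 4 now {1, 4}
Step 3: union(5, 7) -> merged; set of 5 now {5, 7}
Step 4: find(2) -> no change; set of 2 is {2}
Set of 4: {1, 4}; 1 is a member.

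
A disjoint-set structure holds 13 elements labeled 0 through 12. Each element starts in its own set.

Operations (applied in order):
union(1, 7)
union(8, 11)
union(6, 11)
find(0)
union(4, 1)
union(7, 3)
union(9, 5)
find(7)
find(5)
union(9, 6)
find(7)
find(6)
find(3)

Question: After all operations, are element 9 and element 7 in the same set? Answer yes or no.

Step 1: union(1, 7) -> merged; set of 1 now {1, 7}
Step 2: union(8, 11) -> merged; set of 8 now {8, 11}
Step 3: union(6, 11) -> merged; set of 6 now {6, 8, 11}
Step 4: find(0) -> no change; set of 0 is {0}
Step 5: union(4, 1) -> merged; set of 4 now {1, 4, 7}
Step 6: union(7, 3) -> merged; set of 7 now {1, 3, 4, 7}
Step 7: union(9, 5) -> merged; set of 9 now {5, 9}
Step 8: find(7) -> no change; set of 7 is {1, 3, 4, 7}
Step 9: find(5) -> no change; set of 5 is {5, 9}
Step 10: union(9, 6) -> merged; set of 9 now {5, 6, 8, 9, 11}
Step 11: find(7) -> no change; set of 7 is {1, 3, 4, 7}
Step 12: find(6) -> no change; set of 6 is {5, 6, 8, 9, 11}
Step 13: find(3) -> no change; set of 3 is {1, 3, 4, 7}
Set of 9: {5, 6, 8, 9, 11}; 7 is not a member.

Answer: no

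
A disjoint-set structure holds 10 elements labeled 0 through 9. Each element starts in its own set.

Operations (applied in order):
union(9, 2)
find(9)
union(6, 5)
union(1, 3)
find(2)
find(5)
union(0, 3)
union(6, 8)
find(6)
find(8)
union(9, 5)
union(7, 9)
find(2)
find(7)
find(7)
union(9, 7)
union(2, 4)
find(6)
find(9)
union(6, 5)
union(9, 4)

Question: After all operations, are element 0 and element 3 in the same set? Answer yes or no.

Step 1: union(9, 2) -> merged; set of 9 now {2, 9}
Step 2: find(9) -> no change; set of 9 is {2, 9}
Step 3: union(6, 5) -> merged; set of 6 now {5, 6}
Step 4: union(1, 3) -> merged; set of 1 now {1, 3}
Step 5: find(2) -> no change; set of 2 is {2, 9}
Step 6: find(5) -> no change; set of 5 is {5, 6}
Step 7: union(0, 3) -> merged; set of 0 now {0, 1, 3}
Step 8: union(6, 8) -> merged; set of 6 now {5, 6, 8}
Step 9: find(6) -> no change; set of 6 is {5, 6, 8}
Step 10: find(8) -> no change; set of 8 is {5, 6, 8}
Step 11: union(9, 5) -> merged; set of 9 now {2, 5, 6, 8, 9}
Step 12: union(7, 9) -> merged; set of 7 now {2, 5, 6, 7, 8, 9}
Step 13: find(2) -> no change; set of 2 is {2, 5, 6, 7, 8, 9}
Step 14: find(7) -> no change; set of 7 is {2, 5, 6, 7, 8, 9}
Step 15: find(7) -> no change; set of 7 is {2, 5, 6, 7, 8, 9}
Step 16: union(9, 7) -> already same set; set of 9 now {2, 5, 6, 7, 8, 9}
Step 17: union(2, 4) -> merged; set of 2 now {2, 4, 5, 6, 7, 8, 9}
Step 18: find(6) -> no change; set of 6 is {2, 4, 5, 6, 7, 8, 9}
Step 19: find(9) -> no change; set of 9 is {2, 4, 5, 6, 7, 8, 9}
Step 20: union(6, 5) -> already same set; set of 6 now {2, 4, 5, 6, 7, 8, 9}
Step 21: union(9, 4) -> already same set; set of 9 now {2, 4, 5, 6, 7, 8, 9}
Set of 0: {0, 1, 3}; 3 is a member.

Answer: yes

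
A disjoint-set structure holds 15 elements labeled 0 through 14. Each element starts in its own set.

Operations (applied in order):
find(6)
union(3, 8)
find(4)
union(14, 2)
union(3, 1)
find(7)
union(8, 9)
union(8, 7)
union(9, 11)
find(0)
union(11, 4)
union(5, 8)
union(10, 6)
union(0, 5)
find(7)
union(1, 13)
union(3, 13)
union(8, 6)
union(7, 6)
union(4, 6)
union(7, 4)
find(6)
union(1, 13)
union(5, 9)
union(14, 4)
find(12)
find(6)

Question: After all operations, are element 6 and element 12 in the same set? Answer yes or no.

Answer: no

Derivation:
Step 1: find(6) -> no change; set of 6 is {6}
Step 2: union(3, 8) -> merged; set of 3 now {3, 8}
Step 3: find(4) -> no change; set of 4 is {4}
Step 4: union(14, 2) -> merged; set of 14 now {2, 14}
Step 5: union(3, 1) -> merged; set of 3 now {1, 3, 8}
Step 6: find(7) -> no change; set of 7 is {7}
Step 7: union(8, 9) -> merged; set of 8 now {1, 3, 8, 9}
Step 8: union(8, 7) -> merged; set of 8 now {1, 3, 7, 8, 9}
Step 9: union(9, 11) -> merged; set of 9 now {1, 3, 7, 8, 9, 11}
Step 10: find(0) -> no change; set of 0 is {0}
Step 11: union(11, 4) -> merged; set of 11 now {1, 3, 4, 7, 8, 9, 11}
Step 12: union(5, 8) -> merged; set of 5 now {1, 3, 4, 5, 7, 8, 9, 11}
Step 13: union(10, 6) -> merged; set of 10 now {6, 10}
Step 14: union(0, 5) -> merged; set of 0 now {0, 1, 3, 4, 5, 7, 8, 9, 11}
Step 15: find(7) -> no change; set of 7 is {0, 1, 3, 4, 5, 7, 8, 9, 11}
Step 16: union(1, 13) -> merged; set of 1 now {0, 1, 3, 4, 5, 7, 8, 9, 11, 13}
Step 17: union(3, 13) -> already same set; set of 3 now {0, 1, 3, 4, 5, 7, 8, 9, 11, 13}
Step 18: union(8, 6) -> merged; set of 8 now {0, 1, 3, 4, 5, 6, 7, 8, 9, 10, 11, 13}
Step 19: union(7, 6) -> already same set; set of 7 now {0, 1, 3, 4, 5, 6, 7, 8, 9, 10, 11, 13}
Step 20: union(4, 6) -> already same set; set of 4 now {0, 1, 3, 4, 5, 6, 7, 8, 9, 10, 11, 13}
Step 21: union(7, 4) -> already same set; set of 7 now {0, 1, 3, 4, 5, 6, 7, 8, 9, 10, 11, 13}
Step 22: find(6) -> no change; set of 6 is {0, 1, 3, 4, 5, 6, 7, 8, 9, 10, 11, 13}
Step 23: union(1, 13) -> already same set; set of 1 now {0, 1, 3, 4, 5, 6, 7, 8, 9, 10, 11, 13}
Step 24: union(5, 9) -> already same set; set of 5 now {0, 1, 3, 4, 5, 6, 7, 8, 9, 10, 11, 13}
Step 25: union(14, 4) -> merged; set of 14 now {0, 1, 2, 3, 4, 5, 6, 7, 8, 9, 10, 11, 13, 14}
Step 26: find(12) -> no change; set of 12 is {12}
Step 27: find(6) -> no change; set of 6 is {0, 1, 2, 3, 4, 5, 6, 7, 8, 9, 10, 11, 13, 14}
Set of 6: {0, 1, 2, 3, 4, 5, 6, 7, 8, 9, 10, 11, 13, 14}; 12 is not a member.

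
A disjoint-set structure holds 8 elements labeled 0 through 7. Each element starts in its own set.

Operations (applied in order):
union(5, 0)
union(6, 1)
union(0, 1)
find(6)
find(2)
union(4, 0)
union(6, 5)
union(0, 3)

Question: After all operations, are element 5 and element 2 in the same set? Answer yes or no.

Answer: no

Derivation:
Step 1: union(5, 0) -> merged; set of 5 now {0, 5}
Step 2: union(6, 1) -> merged; set of 6 now {1, 6}
Step 3: union(0, 1) -> merged; set of 0 now {0, 1, 5, 6}
Step 4: find(6) -> no change; set of 6 is {0, 1, 5, 6}
Step 5: find(2) -> no change; set of 2 is {2}
Step 6: union(4, 0) -> merged; set of 4 now {0, 1, 4, 5, 6}
Step 7: union(6, 5) -> already same set; set of 6 now {0, 1, 4, 5, 6}
Step 8: union(0, 3) -> merged; set of 0 now {0, 1, 3, 4, 5, 6}
Set of 5: {0, 1, 3, 4, 5, 6}; 2 is not a member.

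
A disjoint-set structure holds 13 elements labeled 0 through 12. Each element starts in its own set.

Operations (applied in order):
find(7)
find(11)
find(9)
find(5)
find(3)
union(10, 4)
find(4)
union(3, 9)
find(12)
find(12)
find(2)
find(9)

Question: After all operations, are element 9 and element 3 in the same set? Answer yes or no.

Answer: yes

Derivation:
Step 1: find(7) -> no change; set of 7 is {7}
Step 2: find(11) -> no change; set of 11 is {11}
Step 3: find(9) -> no change; set of 9 is {9}
Step 4: find(5) -> no change; set of 5 is {5}
Step 5: find(3) -> no change; set of 3 is {3}
Step 6: union(10, 4) -> merged; set of 10 now {4, 10}
Step 7: find(4) -> no change; set of 4 is {4, 10}
Step 8: union(3, 9) -> merged; set of 3 now {3, 9}
Step 9: find(12) -> no change; set of 12 is {12}
Step 10: find(12) -> no change; set of 12 is {12}
Step 11: find(2) -> no change; set of 2 is {2}
Step 12: find(9) -> no change; set of 9 is {3, 9}
Set of 9: {3, 9}; 3 is a member.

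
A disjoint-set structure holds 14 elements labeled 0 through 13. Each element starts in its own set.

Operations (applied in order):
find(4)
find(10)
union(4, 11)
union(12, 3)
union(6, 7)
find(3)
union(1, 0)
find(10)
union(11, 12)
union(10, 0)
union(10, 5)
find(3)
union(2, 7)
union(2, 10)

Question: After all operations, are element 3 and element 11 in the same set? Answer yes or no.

Step 1: find(4) -> no change; set of 4 is {4}
Step 2: find(10) -> no change; set of 10 is {10}
Step 3: union(4, 11) -> merged; set of 4 now {4, 11}
Step 4: union(12, 3) -> merged; set of 12 now {3, 12}
Step 5: union(6, 7) -> merged; set of 6 now {6, 7}
Step 6: find(3) -> no change; set of 3 is {3, 12}
Step 7: union(1, 0) -> merged; set of 1 now {0, 1}
Step 8: find(10) -> no change; set of 10 is {10}
Step 9: union(11, 12) -> merged; set of 11 now {3, 4, 11, 12}
Step 10: union(10, 0) -> merged; set of 10 now {0, 1, 10}
Step 11: union(10, 5) -> merged; set of 10 now {0, 1, 5, 10}
Step 12: find(3) -> no change; set of 3 is {3, 4, 11, 12}
Step 13: union(2, 7) -> merged; set of 2 now {2, 6, 7}
Step 14: union(2, 10) -> merged; set of 2 now {0, 1, 2, 5, 6, 7, 10}
Set of 3: {3, 4, 11, 12}; 11 is a member.

Answer: yes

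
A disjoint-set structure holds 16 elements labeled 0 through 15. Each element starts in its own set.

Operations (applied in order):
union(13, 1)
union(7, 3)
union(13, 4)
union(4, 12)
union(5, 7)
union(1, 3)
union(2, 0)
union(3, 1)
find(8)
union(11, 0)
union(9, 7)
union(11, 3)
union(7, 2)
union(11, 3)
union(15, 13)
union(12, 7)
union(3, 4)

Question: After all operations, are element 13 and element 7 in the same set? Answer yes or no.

Answer: yes

Derivation:
Step 1: union(13, 1) -> merged; set of 13 now {1, 13}
Step 2: union(7, 3) -> merged; set of 7 now {3, 7}
Step 3: union(13, 4) -> merged; set of 13 now {1, 4, 13}
Step 4: union(4, 12) -> merged; set of 4 now {1, 4, 12, 13}
Step 5: union(5, 7) -> merged; set of 5 now {3, 5, 7}
Step 6: union(1, 3) -> merged; set of 1 now {1, 3, 4, 5, 7, 12, 13}
Step 7: union(2, 0) -> merged; set of 2 now {0, 2}
Step 8: union(3, 1) -> already same set; set of 3 now {1, 3, 4, 5, 7, 12, 13}
Step 9: find(8) -> no change; set of 8 is {8}
Step 10: union(11, 0) -> merged; set of 11 now {0, 2, 11}
Step 11: union(9, 7) -> merged; set of 9 now {1, 3, 4, 5, 7, 9, 12, 13}
Step 12: union(11, 3) -> merged; set of 11 now {0, 1, 2, 3, 4, 5, 7, 9, 11, 12, 13}
Step 13: union(7, 2) -> already same set; set of 7 now {0, 1, 2, 3, 4, 5, 7, 9, 11, 12, 13}
Step 14: union(11, 3) -> already same set; set of 11 now {0, 1, 2, 3, 4, 5, 7, 9, 11, 12, 13}
Step 15: union(15, 13) -> merged; set of 15 now {0, 1, 2, 3, 4, 5, 7, 9, 11, 12, 13, 15}
Step 16: union(12, 7) -> already same set; set of 12 now {0, 1, 2, 3, 4, 5, 7, 9, 11, 12, 13, 15}
Step 17: union(3, 4) -> already same set; set of 3 now {0, 1, 2, 3, 4, 5, 7, 9, 11, 12, 13, 15}
Set of 13: {0, 1, 2, 3, 4, 5, 7, 9, 11, 12, 13, 15}; 7 is a member.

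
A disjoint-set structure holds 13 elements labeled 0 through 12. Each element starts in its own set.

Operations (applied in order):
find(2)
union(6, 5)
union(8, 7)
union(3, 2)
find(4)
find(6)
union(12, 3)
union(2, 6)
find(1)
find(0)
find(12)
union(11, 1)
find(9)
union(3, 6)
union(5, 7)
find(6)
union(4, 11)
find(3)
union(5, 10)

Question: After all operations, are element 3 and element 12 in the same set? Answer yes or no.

Step 1: find(2) -> no change; set of 2 is {2}
Step 2: union(6, 5) -> merged; set of 6 now {5, 6}
Step 3: union(8, 7) -> merged; set of 8 now {7, 8}
Step 4: union(3, 2) -> merged; set of 3 now {2, 3}
Step 5: find(4) -> no change; set of 4 is {4}
Step 6: find(6) -> no change; set of 6 is {5, 6}
Step 7: union(12, 3) -> merged; set of 12 now {2, 3, 12}
Step 8: union(2, 6) -> merged; set of 2 now {2, 3, 5, 6, 12}
Step 9: find(1) -> no change; set of 1 is {1}
Step 10: find(0) -> no change; set of 0 is {0}
Step 11: find(12) -> no change; set of 12 is {2, 3, 5, 6, 12}
Step 12: union(11, 1) -> merged; set of 11 now {1, 11}
Step 13: find(9) -> no change; set of 9 is {9}
Step 14: union(3, 6) -> already same set; set of 3 now {2, 3, 5, 6, 12}
Step 15: union(5, 7) -> merged; set of 5 now {2, 3, 5, 6, 7, 8, 12}
Step 16: find(6) -> no change; set of 6 is {2, 3, 5, 6, 7, 8, 12}
Step 17: union(4, 11) -> merged; set of 4 now {1, 4, 11}
Step 18: find(3) -> no change; set of 3 is {2, 3, 5, 6, 7, 8, 12}
Step 19: union(5, 10) -> merged; set of 5 now {2, 3, 5, 6, 7, 8, 10, 12}
Set of 3: {2, 3, 5, 6, 7, 8, 10, 12}; 12 is a member.

Answer: yes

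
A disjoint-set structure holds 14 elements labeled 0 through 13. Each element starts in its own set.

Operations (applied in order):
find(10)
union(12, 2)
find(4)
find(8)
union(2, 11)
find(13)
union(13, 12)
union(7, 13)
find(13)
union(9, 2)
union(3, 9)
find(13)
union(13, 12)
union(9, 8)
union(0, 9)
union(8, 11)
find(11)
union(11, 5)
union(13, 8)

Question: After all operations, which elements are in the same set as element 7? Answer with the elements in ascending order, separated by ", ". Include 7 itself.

Answer: 0, 2, 3, 5, 7, 8, 9, 11, 12, 13

Derivation:
Step 1: find(10) -> no change; set of 10 is {10}
Step 2: union(12, 2) -> merged; set of 12 now {2, 12}
Step 3: find(4) -> no change; set of 4 is {4}
Step 4: find(8) -> no change; set of 8 is {8}
Step 5: union(2, 11) -> merged; set of 2 now {2, 11, 12}
Step 6: find(13) -> no change; set of 13 is {13}
Step 7: union(13, 12) -> merged; set of 13 now {2, 11, 12, 13}
Step 8: union(7, 13) -> merged; set of 7 now {2, 7, 11, 12, 13}
Step 9: find(13) -> no change; set of 13 is {2, 7, 11, 12, 13}
Step 10: union(9, 2) -> merged; set of 9 now {2, 7, 9, 11, 12, 13}
Step 11: union(3, 9) -> merged; set of 3 now {2, 3, 7, 9, 11, 12, 13}
Step 12: find(13) -> no change; set of 13 is {2, 3, 7, 9, 11, 12, 13}
Step 13: union(13, 12) -> already same set; set of 13 now {2, 3, 7, 9, 11, 12, 13}
Step 14: union(9, 8) -> merged; set of 9 now {2, 3, 7, 8, 9, 11, 12, 13}
Step 15: union(0, 9) -> merged; set of 0 now {0, 2, 3, 7, 8, 9, 11, 12, 13}
Step 16: union(8, 11) -> already same set; set of 8 now {0, 2, 3, 7, 8, 9, 11, 12, 13}
Step 17: find(11) -> no change; set of 11 is {0, 2, 3, 7, 8, 9, 11, 12, 13}
Step 18: union(11, 5) -> merged; set of 11 now {0, 2, 3, 5, 7, 8, 9, 11, 12, 13}
Step 19: union(13, 8) -> already same set; set of 13 now {0, 2, 3, 5, 7, 8, 9, 11, 12, 13}
Component of 7: {0, 2, 3, 5, 7, 8, 9, 11, 12, 13}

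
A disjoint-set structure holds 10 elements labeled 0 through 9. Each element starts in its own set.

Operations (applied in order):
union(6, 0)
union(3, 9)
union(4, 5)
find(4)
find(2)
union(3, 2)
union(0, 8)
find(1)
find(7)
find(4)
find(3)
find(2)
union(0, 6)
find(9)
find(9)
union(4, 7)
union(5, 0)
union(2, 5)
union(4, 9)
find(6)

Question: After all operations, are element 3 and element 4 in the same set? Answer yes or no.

Step 1: union(6, 0) -> merged; set of 6 now {0, 6}
Step 2: union(3, 9) -> merged; set of 3 now {3, 9}
Step 3: union(4, 5) -> merged; set of 4 now {4, 5}
Step 4: find(4) -> no change; set of 4 is {4, 5}
Step 5: find(2) -> no change; set of 2 is {2}
Step 6: union(3, 2) -> merged; set of 3 now {2, 3, 9}
Step 7: union(0, 8) -> merged; set of 0 now {0, 6, 8}
Step 8: find(1) -> no change; set of 1 is {1}
Step 9: find(7) -> no change; set of 7 is {7}
Step 10: find(4) -> no change; set of 4 is {4, 5}
Step 11: find(3) -> no change; set of 3 is {2, 3, 9}
Step 12: find(2) -> no change; set of 2 is {2, 3, 9}
Step 13: union(0, 6) -> already same set; set of 0 now {0, 6, 8}
Step 14: find(9) -> no change; set of 9 is {2, 3, 9}
Step 15: find(9) -> no change; set of 9 is {2, 3, 9}
Step 16: union(4, 7) -> merged; set of 4 now {4, 5, 7}
Step 17: union(5, 0) -> merged; set of 5 now {0, 4, 5, 6, 7, 8}
Step 18: union(2, 5) -> merged; set of 2 now {0, 2, 3, 4, 5, 6, 7, 8, 9}
Step 19: union(4, 9) -> already same set; set of 4 now {0, 2, 3, 4, 5, 6, 7, 8, 9}
Step 20: find(6) -> no change; set of 6 is {0, 2, 3, 4, 5, 6, 7, 8, 9}
Set of 3: {0, 2, 3, 4, 5, 6, 7, 8, 9}; 4 is a member.

Answer: yes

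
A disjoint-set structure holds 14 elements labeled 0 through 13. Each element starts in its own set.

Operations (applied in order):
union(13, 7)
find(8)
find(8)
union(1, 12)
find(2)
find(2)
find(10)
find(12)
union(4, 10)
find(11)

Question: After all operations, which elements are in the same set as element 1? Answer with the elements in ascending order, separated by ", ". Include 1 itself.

Answer: 1, 12

Derivation:
Step 1: union(13, 7) -> merged; set of 13 now {7, 13}
Step 2: find(8) -> no change; set of 8 is {8}
Step 3: find(8) -> no change; set of 8 is {8}
Step 4: union(1, 12) -> merged; set of 1 now {1, 12}
Step 5: find(2) -> no change; set of 2 is {2}
Step 6: find(2) -> no change; set of 2 is {2}
Step 7: find(10) -> no change; set of 10 is {10}
Step 8: find(12) -> no change; set of 12 is {1, 12}
Step 9: union(4, 10) -> merged; set of 4 now {4, 10}
Step 10: find(11) -> no change; set of 11 is {11}
Component of 1: {1, 12}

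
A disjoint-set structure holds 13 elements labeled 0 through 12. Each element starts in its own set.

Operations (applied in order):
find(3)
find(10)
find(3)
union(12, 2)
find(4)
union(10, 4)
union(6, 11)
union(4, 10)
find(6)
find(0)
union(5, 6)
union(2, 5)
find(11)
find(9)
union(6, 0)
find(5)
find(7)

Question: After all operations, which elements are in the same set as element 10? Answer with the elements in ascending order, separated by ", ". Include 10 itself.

Step 1: find(3) -> no change; set of 3 is {3}
Step 2: find(10) -> no change; set of 10 is {10}
Step 3: find(3) -> no change; set of 3 is {3}
Step 4: union(12, 2) -> merged; set of 12 now {2, 12}
Step 5: find(4) -> no change; set of 4 is {4}
Step 6: union(10, 4) -> merged; set of 10 now {4, 10}
Step 7: union(6, 11) -> merged; set of 6 now {6, 11}
Step 8: union(4, 10) -> already same set; set of 4 now {4, 10}
Step 9: find(6) -> no change; set of 6 is {6, 11}
Step 10: find(0) -> no change; set of 0 is {0}
Step 11: union(5, 6) -> merged; set of 5 now {5, 6, 11}
Step 12: union(2, 5) -> merged; set of 2 now {2, 5, 6, 11, 12}
Step 13: find(11) -> no change; set of 11 is {2, 5, 6, 11, 12}
Step 14: find(9) -> no change; set of 9 is {9}
Step 15: union(6, 0) -> merged; set of 6 now {0, 2, 5, 6, 11, 12}
Step 16: find(5) -> no change; set of 5 is {0, 2, 5, 6, 11, 12}
Step 17: find(7) -> no change; set of 7 is {7}
Component of 10: {4, 10}

Answer: 4, 10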